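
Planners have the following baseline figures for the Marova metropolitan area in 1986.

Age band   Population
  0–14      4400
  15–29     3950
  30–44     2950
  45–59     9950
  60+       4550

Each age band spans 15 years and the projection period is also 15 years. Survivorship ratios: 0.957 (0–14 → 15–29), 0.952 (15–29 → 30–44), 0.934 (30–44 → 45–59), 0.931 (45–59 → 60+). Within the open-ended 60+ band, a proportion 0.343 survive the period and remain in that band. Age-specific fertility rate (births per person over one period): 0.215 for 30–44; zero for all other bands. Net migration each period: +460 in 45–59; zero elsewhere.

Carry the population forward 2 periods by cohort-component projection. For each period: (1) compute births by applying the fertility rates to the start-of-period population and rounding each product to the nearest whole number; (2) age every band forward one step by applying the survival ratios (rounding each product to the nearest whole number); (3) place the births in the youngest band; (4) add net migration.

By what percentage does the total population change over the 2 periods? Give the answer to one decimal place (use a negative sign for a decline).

-37.6

— Period 1 —
Births: 2950 × 0.215 = 634
15–29: 4400 × 0.957 = 4211
30–44: 3950 × 0.952 = 3760
45–59: 2950 × 0.934 = 2755
60+: 9950 × 0.931 + 4550 × 0.343 = 9263 + 1561 = 10824
Net migration: 45–59 + 460 → 3215
Giving 634 / 4211 / 3760 / 3215 / 10824.
— Period 2 —
Births: 3760 × 0.215 = 808
15–29: 634 × 0.957 = 607
30–44: 4211 × 0.952 = 4009
45–59: 3760 × 0.934 = 3512
60+: 3215 × 0.931 + 10824 × 0.343 = 2993 + 3713 = 6706
Net migration: 45–59 + 460 → 3972
Giving 808 / 607 / 4009 / 3972 / 6706.
Total: 25800 → 16102; change = -9698; percentage change = -37.6%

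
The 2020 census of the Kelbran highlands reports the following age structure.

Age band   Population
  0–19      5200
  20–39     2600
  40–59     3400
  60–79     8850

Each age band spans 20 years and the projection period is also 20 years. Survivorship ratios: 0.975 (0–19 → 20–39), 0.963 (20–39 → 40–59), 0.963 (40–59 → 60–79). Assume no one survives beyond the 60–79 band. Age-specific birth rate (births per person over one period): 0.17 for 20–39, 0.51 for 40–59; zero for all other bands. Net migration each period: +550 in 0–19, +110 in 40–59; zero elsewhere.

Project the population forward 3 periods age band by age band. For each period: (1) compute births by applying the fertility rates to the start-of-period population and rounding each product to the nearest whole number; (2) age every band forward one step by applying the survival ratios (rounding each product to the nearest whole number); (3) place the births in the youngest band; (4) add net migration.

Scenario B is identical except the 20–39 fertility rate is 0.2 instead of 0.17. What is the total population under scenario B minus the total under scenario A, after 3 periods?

317

Numbering the bands 1..4 from youngest to oldest:
Period 1:
Births: 2600 × 0.17 = 442  |  3400 × 0.51 = 1734 → total 2176
Band 2: 5200 × 0.975 = 5070
Band 3: 2600 × 0.963 = 2504
Band 4: 3400 × 0.963 = 3274
Net migration: Band 1 + 550 → 2726; Band 3 + 110 → 2614
Population now: 0–19=2726, 20–39=5070, 40–59=2614, 60–79=3274
Period 2:
Births: 5070 × 0.17 = 862  |  2614 × 0.51 = 1333 → total 2195
Band 2: 2726 × 0.975 = 2658
Band 3: 5070 × 0.963 = 4882
Band 4: 2614 × 0.963 = 2517
Net migration: Band 1 + 550 → 2745; Band 3 + 110 → 4992
Population now: 0–19=2745, 20–39=2658, 40–59=4992, 60–79=2517
Period 3:
Births: 2658 × 0.17 = 452  |  4992 × 0.51 = 2546 → total 2998
Band 2: 2745 × 0.975 = 2676
Band 3: 2658 × 0.963 = 2560
Band 4: 4992 × 0.963 = 4807
Net migration: Band 1 + 550 → 3548; Band 3 + 110 → 2670
Population now: 0–19=3548, 20–39=2676, 40–59=2670, 60–79=4807
Scenario A total after 3 periods: 13701
Scenario B projection —
Period 1:
Births: 2600 × 0.2 = 520  |  3400 × 0.51 = 1734 → total 2254
Band 2: 5200 × 0.975 = 5070
Band 3: 2600 × 0.963 = 2504
Band 4: 3400 × 0.963 = 3274
Net migration: Band 1 + 550 → 2804; Band 3 + 110 → 2614
Population now: 0–19=2804, 20–39=5070, 40–59=2614, 60–79=3274
Period 2:
Births: 5070 × 0.2 = 1014  |  2614 × 0.51 = 1333 → total 2347
Band 2: 2804 × 0.975 = 2734
Band 3: 5070 × 0.963 = 4882
Band 4: 2614 × 0.963 = 2517
Net migration: Band 1 + 550 → 2897; Band 3 + 110 → 4992
Population now: 0–19=2897, 20–39=2734, 40–59=4992, 60–79=2517
Period 3:
Births: 2734 × 0.2 = 547  |  4992 × 0.51 = 2546 → total 3093
Band 2: 2897 × 0.975 = 2825
Band 3: 2734 × 0.963 = 2633
Band 4: 4992 × 0.963 = 4807
Net migration: Band 1 + 550 → 3643; Band 3 + 110 → 2743
Population now: 0–19=3643, 20–39=2825, 40–59=2743, 60–79=4807
Scenario B total after 3 periods: 14018
Difference B − A = 14018 − 13701 = 317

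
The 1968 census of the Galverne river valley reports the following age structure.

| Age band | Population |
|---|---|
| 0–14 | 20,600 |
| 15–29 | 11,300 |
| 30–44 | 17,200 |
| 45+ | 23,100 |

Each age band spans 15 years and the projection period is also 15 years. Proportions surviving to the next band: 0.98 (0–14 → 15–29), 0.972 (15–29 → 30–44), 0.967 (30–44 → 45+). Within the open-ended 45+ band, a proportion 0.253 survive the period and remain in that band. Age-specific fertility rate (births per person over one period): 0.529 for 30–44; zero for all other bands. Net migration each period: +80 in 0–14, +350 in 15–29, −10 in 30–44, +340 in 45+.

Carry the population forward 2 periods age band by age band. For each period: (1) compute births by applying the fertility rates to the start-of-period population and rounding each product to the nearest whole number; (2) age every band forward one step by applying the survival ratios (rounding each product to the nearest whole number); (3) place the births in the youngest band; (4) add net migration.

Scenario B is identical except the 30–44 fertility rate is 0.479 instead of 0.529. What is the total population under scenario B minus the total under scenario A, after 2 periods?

-1390

— Period 1 —
Births: 17200 × 0.529 = 9099
15–29: 20600 × 0.98 = 20188
30–44: 11300 × 0.972 = 10984
45+: 17200 × 0.967 + 23100 × 0.253 = 16632 + 5844 = 22476
Net migration: 0–14 + 80 → 9179; 15–29 + 350 → 20538; 30–44 − 10 → 10974; 45+ + 340 → 22816
End of period: [9179, 20538, 10974, 22816]
— Period 2 —
Births: 10974 × 0.529 = 5805
15–29: 9179 × 0.98 = 8995
30–44: 20538 × 0.972 = 19963
45+: 10974 × 0.967 + 22816 × 0.253 = 10612 + 5772 = 16384
Net migration: 0–14 + 80 → 5885; 15–29 + 350 → 9345; 30–44 − 10 → 19953; 45+ + 340 → 16724
End of period: [5885, 9345, 19953, 16724]
Scenario A total after 2 periods: 51907
Scenario B projection —
— Period 1 —
Births: 17200 × 0.479 = 8239
15–29: 20600 × 0.98 = 20188
30–44: 11300 × 0.972 = 10984
45+: 17200 × 0.967 + 23100 × 0.253 = 16632 + 5844 = 22476
Net migration: 0–14 + 80 → 8319; 15–29 + 350 → 20538; 30–44 − 10 → 10974; 45+ + 340 → 22816
End of period: [8319, 20538, 10974, 22816]
— Period 2 —
Births: 10974 × 0.479 = 5257
15–29: 8319 × 0.98 = 8153
30–44: 20538 × 0.972 = 19963
45+: 10974 × 0.967 + 22816 × 0.253 = 10612 + 5772 = 16384
Net migration: 0–14 + 80 → 5337; 15–29 + 350 → 8503; 30–44 − 10 → 19953; 45+ + 340 → 16724
End of period: [5337, 8503, 19953, 16724]
Scenario B total after 2 periods: 50517
Difference B − A = 50517 − 51907 = -1390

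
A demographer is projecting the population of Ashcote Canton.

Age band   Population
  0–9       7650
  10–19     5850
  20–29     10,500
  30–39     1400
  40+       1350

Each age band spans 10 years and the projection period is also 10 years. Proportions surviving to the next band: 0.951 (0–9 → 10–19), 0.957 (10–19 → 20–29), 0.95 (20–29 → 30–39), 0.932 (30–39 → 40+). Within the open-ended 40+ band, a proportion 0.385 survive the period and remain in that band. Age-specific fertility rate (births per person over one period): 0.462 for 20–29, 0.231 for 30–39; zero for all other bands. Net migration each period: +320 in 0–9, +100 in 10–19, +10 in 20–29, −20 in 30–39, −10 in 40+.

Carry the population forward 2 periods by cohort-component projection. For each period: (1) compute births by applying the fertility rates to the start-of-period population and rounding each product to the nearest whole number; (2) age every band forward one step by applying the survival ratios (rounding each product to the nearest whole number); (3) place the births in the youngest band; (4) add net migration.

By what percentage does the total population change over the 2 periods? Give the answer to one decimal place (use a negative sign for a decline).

[period 1]
Births: 10500 × 0.462 = 4851  |  1400 × 0.231 = 323 ⇒ total 5174
10–19: 7650 × 0.951 = 7275
20–29: 5850 × 0.957 = 5598
30–39: 10500 × 0.95 = 9975
40+: 1400 × 0.932 + 1350 × 0.385 = 1305 + 520 = 1825
Net migration: 0–9 + 320 → 5494; 10–19 + 100 → 7375; 20–29 + 10 → 5608; 30–39 − 20 → 9955; 40+ − 10 → 1815
Population now: 0–9=5494, 10–19=7375, 20–29=5608, 30–39=9955, 40+=1815
[period 2]
Births: 5608 × 0.462 = 2591  |  9955 × 0.231 = 2300 ⇒ total 4891
10–19: 5494 × 0.951 = 5225
20–29: 7375 × 0.957 = 7058
30–39: 5608 × 0.95 = 5328
40+: 9955 × 0.932 + 1815 × 0.385 = 9278 + 699 = 9977
Net migration: 0–9 + 320 → 5211; 10–19 + 100 → 5325; 20–29 + 10 → 7068; 30–39 − 20 → 5308; 40+ − 10 → 9967
Population now: 0–9=5211, 10–19=5325, 20–29=7068, 30–39=5308, 40+=9967
Total: 26750 → 32879; change = 6129; percentage change = 22.9%

22.9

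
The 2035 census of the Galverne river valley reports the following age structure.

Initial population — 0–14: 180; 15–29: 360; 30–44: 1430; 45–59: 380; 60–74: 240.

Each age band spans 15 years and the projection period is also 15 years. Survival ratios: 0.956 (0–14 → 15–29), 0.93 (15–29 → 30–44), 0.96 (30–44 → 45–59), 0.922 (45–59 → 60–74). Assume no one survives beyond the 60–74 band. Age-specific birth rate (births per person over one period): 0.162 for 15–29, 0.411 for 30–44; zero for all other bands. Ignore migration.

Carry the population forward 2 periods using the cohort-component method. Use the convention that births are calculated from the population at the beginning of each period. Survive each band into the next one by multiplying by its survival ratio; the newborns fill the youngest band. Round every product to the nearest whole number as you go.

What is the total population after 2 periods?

— Period 1 —
Births: 360 × 0.162 = 58 ; 1430 × 0.411 = 588 — total 646
15–29: 180 × 0.956 = 172
30–44: 360 × 0.93 = 335
45–59: 1430 × 0.96 = 1373
60–74: 380 × 0.922 = 350
→ [646, 172, 335, 1373, 350]
— Period 2 —
Births: 172 × 0.162 = 28 ; 335 × 0.411 = 138 — total 166
15–29: 646 × 0.956 = 618
30–44: 172 × 0.93 = 160
45–59: 335 × 0.96 = 322
60–74: 1373 × 0.922 = 1266
→ [166, 618, 160, 322, 1266]
Total after period 2: 166 + 618 + 160 + 322 + 1266 = 2532

2532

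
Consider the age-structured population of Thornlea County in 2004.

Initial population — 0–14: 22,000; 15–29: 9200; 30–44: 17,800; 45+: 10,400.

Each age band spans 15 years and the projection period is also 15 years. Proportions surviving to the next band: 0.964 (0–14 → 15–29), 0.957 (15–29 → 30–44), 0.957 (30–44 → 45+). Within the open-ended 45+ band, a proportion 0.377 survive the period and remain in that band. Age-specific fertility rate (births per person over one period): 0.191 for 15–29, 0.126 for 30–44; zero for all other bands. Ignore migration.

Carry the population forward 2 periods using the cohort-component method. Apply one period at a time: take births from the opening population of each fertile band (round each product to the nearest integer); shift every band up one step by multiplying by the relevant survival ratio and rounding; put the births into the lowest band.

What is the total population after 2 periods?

45637

— Period 1 —
Births: 9200 × 0.191 = 1757 ; 17800 × 0.126 = 2243 — total 4000
15–29: 22000 × 0.964 = 21208
30–44: 9200 × 0.957 = 8804
45+: 17800 × 0.957 + 10400 × 0.377 = 17035 + 3921 = 20956
→ [4000, 21208, 8804, 20956]
— Period 2 —
Births: 21208 × 0.191 = 4051 ; 8804 × 0.126 = 1109 — total 5160
15–29: 4000 × 0.964 = 3856
30–44: 21208 × 0.957 = 20296
45+: 8804 × 0.957 + 20956 × 0.377 = 8425 + 7900 = 16325
→ [5160, 3856, 20296, 16325]
Total after period 2: 5160 + 3856 + 20296 + 16325 = 45637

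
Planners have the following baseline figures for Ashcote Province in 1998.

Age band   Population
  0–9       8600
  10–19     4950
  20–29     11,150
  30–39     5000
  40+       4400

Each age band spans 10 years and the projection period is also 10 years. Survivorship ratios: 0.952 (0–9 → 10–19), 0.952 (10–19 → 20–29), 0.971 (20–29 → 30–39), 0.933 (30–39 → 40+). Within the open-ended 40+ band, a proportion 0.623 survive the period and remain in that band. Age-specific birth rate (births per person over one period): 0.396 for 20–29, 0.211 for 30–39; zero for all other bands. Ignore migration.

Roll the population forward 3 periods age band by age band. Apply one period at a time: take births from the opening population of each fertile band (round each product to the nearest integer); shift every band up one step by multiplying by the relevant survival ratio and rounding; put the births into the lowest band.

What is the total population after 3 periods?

33963

(Bands numbered youngest = 1 to oldest = 5.)
Period 1.
Births: 11150 × 0.396 = 4415  |  5000 × 0.211 = 1055 ⇒ total 5470
Band 2: 8600 × 0.952 = 8187
Band 3: 4950 × 0.952 = 4712
Band 4: 11150 × 0.971 = 10827
Band 5: 5000 × 0.933 + 4400 × 0.623 = 4665 + 2741 = 7406
→ [5470, 8187, 4712, 10827, 7406]
Period 2.
Births: 4712 × 0.396 = 1866  |  10827 × 0.211 = 2284 ⇒ total 4150
Band 2: 5470 × 0.952 = 5207
Band 3: 8187 × 0.952 = 7794
Band 4: 4712 × 0.971 = 4575
Band 5: 10827 × 0.933 + 7406 × 0.623 = 10102 + 4614 = 14716
→ [4150, 5207, 7794, 4575, 14716]
Period 3.
Births: 7794 × 0.396 = 3086  |  4575 × 0.211 = 965 ⇒ total 4051
Band 2: 4150 × 0.952 = 3951
Band 3: 5207 × 0.952 = 4957
Band 4: 7794 × 0.971 = 7568
Band 5: 4575 × 0.933 + 14716 × 0.623 = 4268 + 9168 = 13436
→ [4051, 3951, 4957, 7568, 13436]
Total after period 3: 4051 + 3951 + 4957 + 7568 + 13436 = 33963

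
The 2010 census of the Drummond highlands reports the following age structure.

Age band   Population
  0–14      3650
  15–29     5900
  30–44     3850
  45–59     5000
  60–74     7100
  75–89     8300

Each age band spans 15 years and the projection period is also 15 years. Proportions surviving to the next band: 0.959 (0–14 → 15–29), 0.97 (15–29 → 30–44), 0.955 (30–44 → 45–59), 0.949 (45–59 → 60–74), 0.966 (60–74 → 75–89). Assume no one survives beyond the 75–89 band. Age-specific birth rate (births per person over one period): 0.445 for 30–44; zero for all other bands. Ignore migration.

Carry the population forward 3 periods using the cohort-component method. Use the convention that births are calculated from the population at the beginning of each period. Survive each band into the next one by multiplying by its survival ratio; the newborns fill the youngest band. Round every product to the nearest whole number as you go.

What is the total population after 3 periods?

Period 1:
Births: 3850 × 0.445 = 1713
15–29: 3650 × 0.959 = 3500
30–44: 5900 × 0.97 = 5723
45–59: 3850 × 0.955 = 3677
60–74: 5000 × 0.949 = 4745
75–89: 7100 × 0.966 = 6859
Giving 1713 / 3500 / 5723 / 3677 / 4745 / 6859.
Period 2:
Births: 5723 × 0.445 = 2547
15–29: 1713 × 0.959 = 1643
30–44: 3500 × 0.97 = 3395
45–59: 5723 × 0.955 = 5465
60–74: 3677 × 0.949 = 3489
75–89: 4745 × 0.966 = 4584
Giving 2547 / 1643 / 3395 / 5465 / 3489 / 4584.
Period 3:
Births: 3395 × 0.445 = 1511
15–29: 2547 × 0.959 = 2443
30–44: 1643 × 0.97 = 1594
45–59: 3395 × 0.955 = 3242
60–74: 5465 × 0.949 = 5186
75–89: 3489 × 0.966 = 3370
Giving 1511 / 2443 / 1594 / 3242 / 5186 / 3370.
Total after period 3: 1511 + 2443 + 1594 + 3242 + 5186 + 3370 = 17346

17346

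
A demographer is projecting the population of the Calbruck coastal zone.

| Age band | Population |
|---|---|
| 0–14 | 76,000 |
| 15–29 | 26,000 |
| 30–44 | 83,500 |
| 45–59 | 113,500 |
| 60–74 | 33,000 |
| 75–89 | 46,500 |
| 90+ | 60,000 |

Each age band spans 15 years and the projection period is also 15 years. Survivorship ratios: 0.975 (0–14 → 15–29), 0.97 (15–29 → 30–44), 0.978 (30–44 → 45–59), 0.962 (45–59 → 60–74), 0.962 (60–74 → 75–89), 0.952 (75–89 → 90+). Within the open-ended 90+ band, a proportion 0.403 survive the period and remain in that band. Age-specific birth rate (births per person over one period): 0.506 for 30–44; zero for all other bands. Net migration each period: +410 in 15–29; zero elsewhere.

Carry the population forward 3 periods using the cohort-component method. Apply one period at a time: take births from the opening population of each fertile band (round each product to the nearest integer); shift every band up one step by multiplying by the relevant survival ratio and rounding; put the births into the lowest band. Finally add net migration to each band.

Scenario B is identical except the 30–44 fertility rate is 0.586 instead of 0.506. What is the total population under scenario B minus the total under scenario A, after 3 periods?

14067

Call the bands 1 to 7, youngest first.
Period 1.
Births: 83500 * 0.506 = 42251
Band 2: 76000 * 0.975 = 74100
Band 3: 26000 * 0.97 = 25220
Band 4: 83500 * 0.978 = 81663
Band 5: 113500 * 0.962 = 109187
Band 6: 33000 * 0.962 = 31746
Band 7: 46500 * 0.952 + 60000 * 0.403 = 44268 + 24180 = 68448
Net migration: Band 2 + 410 → 74510
Giving 42251 / 74510 / 25220 / 81663 / 109187 / 31746 / 68448.
Period 2.
Births: 25220 * 0.506 = 12761
Band 2: 42251 * 0.975 = 41195
Band 3: 74510 * 0.97 = 72275
Band 4: 25220 * 0.978 = 24665
Band 5: 81663 * 0.962 = 78560
Band 6: 109187 * 0.962 = 105038
Band 7: 31746 * 0.952 + 68448 * 0.403 = 30222 + 27585 = 57807
Net migration: Band 2 + 410 → 41605
Giving 12761 / 41605 / 72275 / 24665 / 78560 / 105038 / 57807.
Period 3.
Births: 72275 * 0.506 = 36571
Band 2: 12761 * 0.975 = 12442
Band 3: 41605 * 0.97 = 40357
Band 4: 72275 * 0.978 = 70685
Band 5: 24665 * 0.962 = 23728
Band 6: 78560 * 0.962 = 75575
Band 7: 105038 * 0.952 + 57807 * 0.403 = 99996 + 23296 = 123292
Net migration: Band 2 + 410 → 12852
Giving 36571 / 12852 / 40357 / 70685 / 23728 / 75575 / 123292.
Scenario A total after 3 periods: 383060
Scenario B projection —
Period 1.
Births: 83500 * 0.586 = 48931
Band 2: 76000 * 0.975 = 74100
Band 3: 26000 * 0.97 = 25220
Band 4: 83500 * 0.978 = 81663
Band 5: 113500 * 0.962 = 109187
Band 6: 33000 * 0.962 = 31746
Band 7: 46500 * 0.952 + 60000 * 0.403 = 44268 + 24180 = 68448
Net migration: Band 2 + 410 → 74510
Giving 48931 / 74510 / 25220 / 81663 / 109187 / 31746 / 68448.
Period 2.
Births: 25220 * 0.586 = 14779
Band 2: 48931 * 0.975 = 47708
Band 3: 74510 * 0.97 = 72275
Band 4: 25220 * 0.978 = 24665
Band 5: 81663 * 0.962 = 78560
Band 6: 109187 * 0.962 = 105038
Band 7: 31746 * 0.952 + 68448 * 0.403 = 30222 + 27585 = 57807
Net migration: Band 2 + 410 → 48118
Giving 14779 / 48118 / 72275 / 24665 / 78560 / 105038 / 57807.
Period 3.
Births: 72275 * 0.586 = 42353
Band 2: 14779 * 0.975 = 14410
Band 3: 48118 * 0.97 = 46674
Band 4: 72275 * 0.978 = 70685
Band 5: 24665 * 0.962 = 23728
Band 6: 78560 * 0.962 = 75575
Band 7: 105038 * 0.952 + 57807 * 0.403 = 99996 + 23296 = 123292
Net migration: Band 2 + 410 → 14820
Giving 42353 / 14820 / 46674 / 70685 / 23728 / 75575 / 123292.
Scenario B total after 3 periods: 397127
Difference B − A = 397127 − 383060 = 14067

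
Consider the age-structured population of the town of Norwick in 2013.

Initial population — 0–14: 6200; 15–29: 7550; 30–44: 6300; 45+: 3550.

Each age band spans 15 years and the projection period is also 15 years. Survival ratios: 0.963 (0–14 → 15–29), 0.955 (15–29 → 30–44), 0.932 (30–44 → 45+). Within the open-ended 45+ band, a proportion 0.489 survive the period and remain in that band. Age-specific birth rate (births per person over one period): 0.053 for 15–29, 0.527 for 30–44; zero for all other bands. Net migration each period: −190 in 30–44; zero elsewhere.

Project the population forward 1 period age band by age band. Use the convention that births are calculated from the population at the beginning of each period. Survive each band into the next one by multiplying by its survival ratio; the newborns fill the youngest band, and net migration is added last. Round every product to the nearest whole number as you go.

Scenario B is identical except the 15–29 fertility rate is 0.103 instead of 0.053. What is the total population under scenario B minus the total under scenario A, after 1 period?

Period 1:
Births: 7550 × 0.053 = 400 ; 6300 × 0.527 = 3320 → 3720
15–29: 6200 × 0.963 = 5971
30–44: 7550 × 0.955 = 7210
45+: 6300 × 0.932 + 3550 × 0.489 = 5872 + 1736 = 7608
Net migration: 30–44 − 190 → 7020
Giving 3720 / 5971 / 7020 / 7608.
Scenario A total after 1 period: 24319
Scenario B projection —
Period 1:
Births: 7550 × 0.103 = 778 ; 6300 × 0.527 = 3320 → 4098
15–29: 6200 × 0.963 = 5971
30–44: 7550 × 0.955 = 7210
45+: 6300 × 0.932 + 3550 × 0.489 = 5872 + 1736 = 7608
Net migration: 30–44 − 190 → 7020
Giving 4098 / 5971 / 7020 / 7608.
Scenario B total after 1 period: 24697
Difference B − A = 24697 − 24319 = 378

378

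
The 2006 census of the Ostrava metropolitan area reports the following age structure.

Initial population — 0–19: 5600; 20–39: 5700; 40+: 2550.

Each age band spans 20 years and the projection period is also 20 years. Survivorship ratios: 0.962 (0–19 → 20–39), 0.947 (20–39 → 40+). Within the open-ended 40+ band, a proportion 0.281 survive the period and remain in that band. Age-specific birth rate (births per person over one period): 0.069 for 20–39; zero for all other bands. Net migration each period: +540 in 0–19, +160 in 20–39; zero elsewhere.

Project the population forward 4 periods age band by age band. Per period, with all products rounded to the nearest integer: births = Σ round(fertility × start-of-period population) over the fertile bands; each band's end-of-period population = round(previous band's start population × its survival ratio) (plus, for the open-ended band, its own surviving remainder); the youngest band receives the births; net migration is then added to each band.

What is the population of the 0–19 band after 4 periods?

612

Period 1:
Births: 5700 × 0.069 = 393
20–39: 5600 × 0.962 = 5387
40+: 5700 × 0.947 + 2550 × 0.281 = 5398 + 717 = 6115
Net migration: 0–19 + 540 → 933; 20–39 + 160 → 5547
Population now: 0–19=933, 20–39=5547, 40+=6115
Period 2:
Births: 5547 × 0.069 = 383
20–39: 933 × 0.962 = 898
40+: 5547 × 0.947 + 6115 × 0.281 = 5253 + 1718 = 6971
Net migration: 0–19 + 540 → 923; 20–39 + 160 → 1058
Population now: 0–19=923, 20–39=1058, 40+=6971
Period 3:
Births: 1058 × 0.069 = 73
20–39: 923 × 0.962 = 888
40+: 1058 × 0.947 + 6971 × 0.281 = 1002 + 1959 = 2961
Net migration: 0–19 + 540 → 613; 20–39 + 160 → 1048
Population now: 0–19=613, 20–39=1048, 40+=2961
Period 4:
Births: 1048 × 0.069 = 72
20–39: 613 × 0.962 = 590
40+: 1048 × 0.947 + 2961 × 0.281 = 992 + 832 = 1824
Net migration: 0–19 + 540 → 612; 20–39 + 160 → 750
Population now: 0–19=612, 20–39=750, 40+=1824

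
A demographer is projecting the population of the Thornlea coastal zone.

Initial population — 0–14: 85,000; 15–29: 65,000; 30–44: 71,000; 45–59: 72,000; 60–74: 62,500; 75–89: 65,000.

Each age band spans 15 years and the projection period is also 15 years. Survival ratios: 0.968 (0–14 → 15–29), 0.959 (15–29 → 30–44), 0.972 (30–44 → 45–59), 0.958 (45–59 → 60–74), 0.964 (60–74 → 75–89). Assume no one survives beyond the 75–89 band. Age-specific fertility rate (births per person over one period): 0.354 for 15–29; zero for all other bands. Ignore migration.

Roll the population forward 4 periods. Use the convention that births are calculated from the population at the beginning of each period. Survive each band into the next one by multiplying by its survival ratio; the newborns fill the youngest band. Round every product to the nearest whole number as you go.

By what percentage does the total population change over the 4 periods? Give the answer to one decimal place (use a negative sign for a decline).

[period 1]
Births: 65000 * 0.354 = 23010
15–29: 85000 * 0.968 = 82280
30–44: 65000 * 0.959 = 62335
45–59: 71000 * 0.972 = 69012
60–74: 72000 * 0.958 = 68976
75–89: 62500 * 0.964 = 60250
End of period: [23010, 82280, 62335, 69012, 68976, 60250]
[period 2]
Births: 82280 * 0.354 = 29127
15–29: 23010 * 0.968 = 22274
30–44: 82280 * 0.959 = 78907
45–59: 62335 * 0.972 = 60590
60–74: 69012 * 0.958 = 66113
75–89: 68976 * 0.964 = 66493
End of period: [29127, 22274, 78907, 60590, 66113, 66493]
[period 3]
Births: 22274 * 0.354 = 7885
15–29: 29127 * 0.968 = 28195
30–44: 22274 * 0.959 = 21361
45–59: 78907 * 0.972 = 76698
60–74: 60590 * 0.958 = 58045
75–89: 66113 * 0.964 = 63733
End of period: [7885, 28195, 21361, 76698, 58045, 63733]
[period 4]
Births: 28195 * 0.354 = 9981
15–29: 7885 * 0.968 = 7633
30–44: 28195 * 0.959 = 27039
45–59: 21361 * 0.972 = 20763
60–74: 76698 * 0.958 = 73477
75–89: 58045 * 0.964 = 55955
End of period: [9981, 7633, 27039, 20763, 73477, 55955]
Total: 420500 → 194848; change = -225652; percentage change = -53.7%

-53.7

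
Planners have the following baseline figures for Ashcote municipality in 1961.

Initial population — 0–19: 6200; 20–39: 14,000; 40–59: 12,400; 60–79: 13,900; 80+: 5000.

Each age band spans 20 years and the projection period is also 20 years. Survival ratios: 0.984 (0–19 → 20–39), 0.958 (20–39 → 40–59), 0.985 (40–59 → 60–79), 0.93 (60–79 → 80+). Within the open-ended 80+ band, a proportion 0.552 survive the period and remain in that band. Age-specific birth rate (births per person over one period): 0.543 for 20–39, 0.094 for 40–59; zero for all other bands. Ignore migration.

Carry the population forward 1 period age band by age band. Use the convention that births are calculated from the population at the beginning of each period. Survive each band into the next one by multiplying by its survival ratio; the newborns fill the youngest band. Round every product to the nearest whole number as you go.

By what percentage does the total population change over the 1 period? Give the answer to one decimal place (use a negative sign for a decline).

[period 1]
Births: 14000 * 0.543 = 7602 ; 12400 * 0.094 = 1166 ⇒ total 8768
20–39: 6200 * 0.984 = 6101
40–59: 14000 * 0.958 = 13412
60–79: 12400 * 0.985 = 12214
80+: 13900 * 0.93 + 5000 * 0.552 = 12927 + 2760 = 15687
End of period: [8768, 6101, 13412, 12214, 15687]
Total: 51500 → 56182; change = 4682; percentage change = 9.1%

9.1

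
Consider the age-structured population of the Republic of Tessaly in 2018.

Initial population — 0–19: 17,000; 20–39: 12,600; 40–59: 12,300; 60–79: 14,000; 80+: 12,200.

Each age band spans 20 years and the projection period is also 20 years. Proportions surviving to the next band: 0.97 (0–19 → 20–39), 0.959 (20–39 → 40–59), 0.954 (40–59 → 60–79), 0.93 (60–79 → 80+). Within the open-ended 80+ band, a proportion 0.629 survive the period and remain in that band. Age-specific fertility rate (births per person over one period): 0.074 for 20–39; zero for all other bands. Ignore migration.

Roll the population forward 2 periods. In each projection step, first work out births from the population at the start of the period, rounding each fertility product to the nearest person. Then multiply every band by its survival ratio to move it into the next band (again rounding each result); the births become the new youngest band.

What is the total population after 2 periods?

Let group 1 be 0–19 through group 5 = 80+.
After projecting period 1:
Births: 12600 * 0.074 = 932
Group 2: 17000 * 0.97 = 16490
Group 3: 12600 * 0.959 = 12083
Group 4: 12300 * 0.954 = 11734
Group 5: 14000 * 0.93 + 12200 * 0.629 = 13020 + 7674 = 20694
→ [932, 16490, 12083, 11734, 20694]
After projecting period 2:
Births: 16490 * 0.074 = 1220
Group 2: 932 * 0.97 = 904
Group 3: 16490 * 0.959 = 15814
Group 4: 12083 * 0.954 = 11527
Group 5: 11734 * 0.93 + 20694 * 0.629 = 10913 + 13017 = 23930
→ [1220, 904, 15814, 11527, 23930]
Total after period 2: 1220 + 904 + 15814 + 11527 + 23930 = 53395

53395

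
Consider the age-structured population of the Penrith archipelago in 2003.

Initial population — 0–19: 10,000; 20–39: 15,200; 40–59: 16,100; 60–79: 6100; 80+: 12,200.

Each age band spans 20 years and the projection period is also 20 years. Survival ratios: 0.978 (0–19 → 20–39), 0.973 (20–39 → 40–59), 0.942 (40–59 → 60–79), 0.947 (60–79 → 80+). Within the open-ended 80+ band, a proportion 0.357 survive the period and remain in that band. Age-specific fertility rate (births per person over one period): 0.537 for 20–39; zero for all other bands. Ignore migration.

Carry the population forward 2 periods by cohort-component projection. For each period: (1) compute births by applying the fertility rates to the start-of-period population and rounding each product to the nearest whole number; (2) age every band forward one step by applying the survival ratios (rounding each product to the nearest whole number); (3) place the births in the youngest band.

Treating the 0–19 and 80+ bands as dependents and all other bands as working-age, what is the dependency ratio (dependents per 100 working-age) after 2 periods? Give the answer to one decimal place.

— Period 1 —
Births: 15200 × 0.537 = 8162
20–39: 10000 × 0.978 = 9780
40–59: 15200 × 0.973 = 14790
60–79: 16100 × 0.942 = 15166
80+: 6100 × 0.947 + 12200 × 0.357 = 5777 + 4355 = 10132
→ [8162, 9780, 14790, 15166, 10132]
— Period 2 —
Births: 9780 × 0.537 = 5252
20–39: 8162 × 0.978 = 7982
40–59: 9780 × 0.973 = 9516
60–79: 14790 × 0.942 = 13932
80+: 15166 × 0.947 + 10132 × 0.357 = 14362 + 3617 = 17979
→ [5252, 7982, 9516, 13932, 17979]
Dependents (band 0–19 + band 80+) = 5252 + 17979 = 23231; working-age = 31430; ratio = 23231/31430 × 100 = 73.9

73.9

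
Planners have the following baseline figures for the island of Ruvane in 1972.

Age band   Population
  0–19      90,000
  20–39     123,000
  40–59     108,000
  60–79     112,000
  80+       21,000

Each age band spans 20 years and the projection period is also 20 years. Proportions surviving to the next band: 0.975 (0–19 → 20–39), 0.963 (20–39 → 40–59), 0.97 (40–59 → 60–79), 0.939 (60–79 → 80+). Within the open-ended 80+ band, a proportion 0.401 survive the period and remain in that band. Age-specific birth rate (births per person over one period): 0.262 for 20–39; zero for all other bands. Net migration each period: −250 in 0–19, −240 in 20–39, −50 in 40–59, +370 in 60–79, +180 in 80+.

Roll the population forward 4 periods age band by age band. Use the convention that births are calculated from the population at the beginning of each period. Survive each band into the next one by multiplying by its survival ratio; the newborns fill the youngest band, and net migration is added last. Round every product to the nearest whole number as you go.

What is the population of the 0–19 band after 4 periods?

5480

Period 1.
Births: 123000 × 0.262 = 32226
20–39: 90000 × 0.975 = 87750
40–59: 123000 × 0.963 = 118449
60–79: 108000 × 0.97 = 104760
80+: 112000 × 0.939 + 21000 × 0.401 = 105168 + 8421 = 113589
Net migration: 0–19 − 250 → 31976; 20–39 − 240 → 87510; 40–59 − 50 → 118399; 60–79 + 370 → 105130; 80+ + 180 → 113769
Giving 31976 / 87510 / 118399 / 105130 / 113769.
Period 2.
Births: 87510 × 0.262 = 22928
20–39: 31976 × 0.975 = 31177
40–59: 87510 × 0.963 = 84272
60–79: 118399 × 0.97 = 114847
80+: 105130 × 0.939 + 113769 × 0.401 = 98717 + 45621 = 144338
Net migration: 0–19 − 250 → 22678; 20–39 − 240 → 30937; 40–59 − 50 → 84222; 60–79 + 370 → 115217; 80+ + 180 → 144518
Giving 22678 / 30937 / 84222 / 115217 / 144518.
Period 3.
Births: 30937 × 0.262 = 8105
20–39: 22678 × 0.975 = 22111
40–59: 30937 × 0.963 = 29792
60–79: 84222 × 0.97 = 81695
80+: 115217 × 0.939 + 144518 × 0.401 = 108189 + 57952 = 166141
Net migration: 0–19 − 250 → 7855; 20–39 − 240 → 21871; 40–59 − 50 → 29742; 60–79 + 370 → 82065; 80+ + 180 → 166321
Giving 7855 / 21871 / 29742 / 82065 / 166321.
Period 4.
Births: 21871 × 0.262 = 5730
20–39: 7855 × 0.975 = 7659
40–59: 21871 × 0.963 = 21062
60–79: 29742 × 0.97 = 28850
80+: 82065 × 0.939 + 166321 × 0.401 = 77059 + 66695 = 143754
Net migration: 0–19 − 250 → 5480; 20–39 − 240 → 7419; 40–59 − 50 → 21012; 60–79 + 370 → 29220; 80+ + 180 → 143934
Giving 5480 / 7419 / 21012 / 29220 / 143934.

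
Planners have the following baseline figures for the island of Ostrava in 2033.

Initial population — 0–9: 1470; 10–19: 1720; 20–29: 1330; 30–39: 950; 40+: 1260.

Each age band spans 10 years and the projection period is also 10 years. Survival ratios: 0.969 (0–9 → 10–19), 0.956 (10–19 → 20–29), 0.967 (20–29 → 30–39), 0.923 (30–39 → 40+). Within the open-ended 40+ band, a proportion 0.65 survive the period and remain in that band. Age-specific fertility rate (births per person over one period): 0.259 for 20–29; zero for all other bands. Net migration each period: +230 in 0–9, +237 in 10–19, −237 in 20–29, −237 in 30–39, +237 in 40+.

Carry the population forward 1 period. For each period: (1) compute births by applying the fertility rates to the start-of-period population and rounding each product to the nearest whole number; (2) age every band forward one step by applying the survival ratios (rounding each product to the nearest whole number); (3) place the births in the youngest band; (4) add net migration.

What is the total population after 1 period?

Period 1.
Births: 1330 * 0.259 = 344
10–19: 1470 * 0.969 = 1424
20–29: 1720 * 0.956 = 1644
30–39: 1330 * 0.967 = 1286
40+: 950 * 0.923 + 1260 * 0.65 = 877 + 819 = 1696
Net migration: 0–9 + 230 → 574; 10–19 + 237 → 1661; 20–29 − 237 → 1407; 30–39 − 237 → 1049; 40+ + 237 → 1933
→ [574, 1661, 1407, 1049, 1933]
Total after period 1: 574 + 1661 + 1407 + 1049 + 1933 = 6624

6624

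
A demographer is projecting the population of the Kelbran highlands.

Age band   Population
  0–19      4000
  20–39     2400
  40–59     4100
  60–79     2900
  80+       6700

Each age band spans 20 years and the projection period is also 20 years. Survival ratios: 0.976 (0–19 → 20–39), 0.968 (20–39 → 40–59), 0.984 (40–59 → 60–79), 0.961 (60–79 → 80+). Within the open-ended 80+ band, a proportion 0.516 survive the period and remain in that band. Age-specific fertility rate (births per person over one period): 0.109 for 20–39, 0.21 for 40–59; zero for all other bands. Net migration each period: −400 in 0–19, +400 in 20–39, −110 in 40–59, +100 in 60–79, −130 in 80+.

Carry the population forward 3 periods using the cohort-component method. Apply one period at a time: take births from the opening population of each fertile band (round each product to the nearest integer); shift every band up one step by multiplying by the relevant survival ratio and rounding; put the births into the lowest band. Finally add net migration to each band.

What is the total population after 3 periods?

Call the groups 1 to 5, youngest first.
Period 1.
Births: 2400 × 0.109 = 262, 4100 × 0.21 = 861 ⇒ total 1123
Group 2: 4000 × 0.976 = 3904
Group 3: 2400 × 0.968 = 2323
Group 4: 4100 × 0.984 = 4034
Group 5: 2900 × 0.961 + 6700 × 0.516 = 2787 + 3457 = 6244
Net migration: Group 1 − 400 → 723; Group 2 + 400 → 4304; Group 3 − 110 → 2213; Group 4 + 100 → 4134; Group 5 − 130 → 6114
→ [723, 4304, 2213, 4134, 6114]
Period 2.
Births: 4304 × 0.109 = 469, 2213 × 0.21 = 465 ⇒ total 934
Group 2: 723 × 0.976 = 706
Group 3: 4304 × 0.968 = 4166
Group 4: 2213 × 0.984 = 2178
Group 5: 4134 × 0.961 + 6114 × 0.516 = 3973 + 3155 = 7128
Net migration: Group 1 − 400 → 534; Group 2 + 400 → 1106; Group 3 − 110 → 4056; Group 4 + 100 → 2278; Group 5 − 130 → 6998
→ [534, 1106, 4056, 2278, 6998]
Period 3.
Births: 1106 × 0.109 = 121, 4056 × 0.21 = 852 ⇒ total 973
Group 2: 534 × 0.976 = 521
Group 3: 1106 × 0.968 = 1071
Group 4: 4056 × 0.984 = 3991
Group 5: 2278 × 0.961 + 6998 × 0.516 = 2189 + 3611 = 5800
Net migration: Group 1 − 400 → 573; Group 2 + 400 → 921; Group 3 − 110 → 961; Group 4 + 100 → 4091; Group 5 − 130 → 5670
→ [573, 921, 961, 4091, 5670]
Total after period 3: 573 + 921 + 961 + 4091 + 5670 = 12216

12216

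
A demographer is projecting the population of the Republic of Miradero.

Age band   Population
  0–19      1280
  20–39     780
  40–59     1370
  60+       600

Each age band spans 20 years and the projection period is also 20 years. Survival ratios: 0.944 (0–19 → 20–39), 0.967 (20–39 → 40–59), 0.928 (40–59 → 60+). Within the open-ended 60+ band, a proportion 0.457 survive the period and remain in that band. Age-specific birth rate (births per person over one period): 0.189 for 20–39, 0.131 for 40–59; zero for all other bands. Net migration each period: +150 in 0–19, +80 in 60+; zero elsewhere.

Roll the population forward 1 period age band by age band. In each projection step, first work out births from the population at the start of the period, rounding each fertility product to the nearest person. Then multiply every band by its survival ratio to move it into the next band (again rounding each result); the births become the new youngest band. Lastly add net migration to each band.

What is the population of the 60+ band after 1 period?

Period 1:
Births: 780 * 0.189 = 147, 1370 * 0.131 = 179 → total 326
20–39: 1280 * 0.944 = 1208
40–59: 780 * 0.967 = 754
60+: 1370 * 0.928 + 600 * 0.457 = 1271 + 274 = 1545
Net migration: 0–19 + 150 → 476; 60+ + 80 → 1625
End of period: [476, 1208, 754, 1625]

1625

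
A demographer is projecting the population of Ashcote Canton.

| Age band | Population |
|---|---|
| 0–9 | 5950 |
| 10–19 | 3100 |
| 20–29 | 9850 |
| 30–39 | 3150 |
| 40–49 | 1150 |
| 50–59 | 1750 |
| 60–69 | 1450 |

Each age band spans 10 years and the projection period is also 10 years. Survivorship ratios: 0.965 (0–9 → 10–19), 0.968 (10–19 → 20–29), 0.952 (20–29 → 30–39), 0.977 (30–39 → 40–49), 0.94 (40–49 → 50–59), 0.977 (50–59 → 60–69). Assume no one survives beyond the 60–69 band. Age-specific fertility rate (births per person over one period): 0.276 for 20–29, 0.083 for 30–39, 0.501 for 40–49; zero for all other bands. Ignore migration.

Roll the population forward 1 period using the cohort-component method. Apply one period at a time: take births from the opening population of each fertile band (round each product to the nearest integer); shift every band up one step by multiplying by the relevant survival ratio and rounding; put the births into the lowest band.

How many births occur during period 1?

3556

Let group 1 be 0–9 through group 7 = 60–69.
Period 1.
Births: 9850 * 0.276 = 2719 ; 3150 * 0.083 = 261 ; 1150 * 0.501 = 576 → 3556
Group 2: 5950 * 0.965 = 5742
Group 3: 3100 * 0.968 = 3001
Group 4: 9850 * 0.952 = 9377
Group 5: 3150 * 0.977 = 3078
Group 6: 1150 * 0.94 = 1081
Group 7: 1750 * 0.977 = 1710
Population now: 0–9=3556, 10–19=5742, 20–29=3001, 30–39=9377, 40–49=3078, 50–59=1081, 60–69=1710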